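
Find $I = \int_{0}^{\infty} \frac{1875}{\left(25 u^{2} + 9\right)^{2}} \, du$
$\frac{125 \pi}{36}$

Start from the standard arctangent integral
$$J(a) = \int_{0}^{\infty} \frac{3}{a^{2} + u^{2}} \, du = \frac{3 \pi}{2 a}.$$

Differentiating under the integral sign with respect to $a$,
$$\frac{dJ}{da} = \int_{0}^{\infty} - \frac{6 a}{\left(a^{2} + u^{2}\right)^{2}} \, du = - \frac{3 \pi}{2 a^{2}},$$
so $\int_{0}^{\infty} \frac{3}{\left(a^{2} + u^{2}\right)^{2}} \, du = \frac{3 \pi}{4 a^{3}}$.

Setting $a = \frac{3}{5}$:
$$I = \frac{125 \pi}{36}.$$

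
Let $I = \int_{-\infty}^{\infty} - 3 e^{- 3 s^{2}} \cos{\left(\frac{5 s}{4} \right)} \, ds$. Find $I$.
$- \frac{\sqrt{3} \sqrt{\pi}}{e^{\frac{25}{192}}}$

Let $b$ denote the cosine frequency and define $I(b) = \int_{-\infty}^{\infty} - 3 e^{- 3 s^{2}} \cos{\left(b s \right)} \, ds$.

Differentiating under the integral sign,
$$I'(b) = \int_{-\infty}^{\infty} 3 s e^{- 3 s^{2}} \sin{\left(b s \right)} \, ds.$$

Integrate $\int_{-\infty}^{\infty} s \sin(b s)\, e^{- 3 s^{2}}\, ds$ by parts with $u = \sin(b s)$ and $dv = s\, e^{- 3 s^{2}}\, ds$, giving $v = - \frac{e^{- 3 s^{2}}}{6}$. The boundary term vanishes and
$$\int_{-\infty}^{\infty} s \sin(b s)\, e^{- 3 s^{2}}\, ds = \frac{b}{6} \int_{-\infty}^{\infty} \cos(b s)\, e^{- 3 s^{2}}\, ds,$$
so $I'(b) = - \frac{b}{6}\, I(b)$.

This is a separable first-order ODE; solving with the initial condition $I(0) = \int_{-\infty}^{\infty} - 3 e^{- 3 s^{2}}\,ds = - \sqrt{3} \sqrt{\pi}$ gives
$$I(b) = - \sqrt{3} \sqrt{\pi} e^{- \frac{b^{2}}{12}}.$$

Setting $b = \frac{5}{4}$:
$$I = - \frac{\sqrt{3} \sqrt{\pi}}{e^{\frac{25}{192}}}.$$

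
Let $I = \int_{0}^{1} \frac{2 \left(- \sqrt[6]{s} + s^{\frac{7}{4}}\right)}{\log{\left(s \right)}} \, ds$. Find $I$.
$- \log{\left(\frac{196}{1089} \right)}$

Consider the one-parameter family: let $I(a) = \int_{0}^{1} \frac{2 \left(s^{\frac{7}{4}} - s^{a}\right)}{\log{\left(s \right)}} \, ds$.

Since $\dfrac{\partial}{\partial a}\,s^{a} = s^{a} \ln s$, the $\ln s$ in the denominator cancels and
$$\frac{dI}{da} = \int_{0}^{1} -2 s^{a} \, ds = -2 \left[\frac{s^{a+1}}{a+1}\right]_0^1 = - \frac{2}{a + 1}.$$

Integrating with respect to $a$ gives $I(a) = - \log{\left(\frac{16 \left(a + 1\right)^{2}}{121} \right)} + C$.

At $a = \frac{7}{4}$ the integrand is identically $0$, so $I(\frac{7}{4}) = 0$. The closed form gives $0$, hence $C = 0$.

Setting $a = \frac{1}{6}$:
$$I = - \log{\left(\frac{196}{1089} \right)}.$$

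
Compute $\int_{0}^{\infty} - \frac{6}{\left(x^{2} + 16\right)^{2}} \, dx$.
$- \frac{3 \pi}{128}$

Start from the standard arctangent integral
$$J(a) = \int_{0}^{\infty} - \frac{6}{a^{2} + x^{2}} \, dx = - \frac{3 \pi}{a}.$$

Differentiating under the integral sign with respect to $a$,
$$\frac{dJ}{da} = \int_{0}^{\infty} \frac{12 a}{\left(a^{2} + x^{2}\right)^{2}} \, dx = \frac{3 \pi}{a^{2}},$$
so $\int_{0}^{\infty} - \frac{6}{\left(a^{2} + x^{2}\right)^{2}} \, dx = - \frac{3 \pi}{2 a^{3}}$.

Setting $a = 4$:
$$I = - \frac{3 \pi}{128}.$$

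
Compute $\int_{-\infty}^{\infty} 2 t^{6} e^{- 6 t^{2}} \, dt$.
$\frac{5 \sqrt{6} \sqrt{\pi}}{1728}$

Begin with the known integral
$$J(a) = \int_{-\infty}^{\infty} 2 e^{- a t^{2}} \, dt = \frac{2 \sqrt{\pi}}{\sqrt{a}}.$$

Differentiating under the integral sign brings down a factor of $(-t^2)$:
$$\frac{dJ}{da} = \int_{-\infty}^{\infty} - 2 t^{2} e^{- a t^{2}} \, dt = - \frac{\sqrt{\pi}}{a^{\frac{3}{2}}}.$$

Repeating $3$ times in total — each differentiation brings down another $(-t^2)$ — gives
$$\frac{d^{3}J}{da^{3}} = \int_{-\infty}^{\infty} - 2 t^{6} e^{- a t^{2}} \, dt = - \frac{15 \sqrt{\pi}}{4 a^{\frac{7}{2}}},$$
and the integrand here is $(-1)^{3}$ times the target integrand, so $I = (-1)^{3}\,\frac{d^{3}J}{da^{3}} = \frac{15 \sqrt{\pi}}{4 a^{\frac{7}{2}}}$.

Setting $a = 6$:
$$I = \frac{5 \sqrt{6} \sqrt{\pi}}{1728}.$$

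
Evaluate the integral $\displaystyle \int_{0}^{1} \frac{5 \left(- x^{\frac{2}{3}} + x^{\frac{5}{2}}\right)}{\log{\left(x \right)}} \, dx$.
$- \log{\left(\frac{100000}{4084101} \right)}$

Consider the one-parameter family: let $I(a) = \int_{0}^{1} \frac{5 \left(x^{\frac{5}{2}} - x^{a}\right)}{\log{\left(x \right)}} \, dx$.

Since $\dfrac{\partial}{\partial a}\,x^{a} = x^{a} \ln x$, the $\ln x$ in the denominator cancels and
$$\frac{dI}{da} = \int_{0}^{1} -5 x^{a} \, dx = -5 \left[\frac{x^{a+1}}{a+1}\right]_0^1 = - \frac{5}{a + 1}.$$

Integrating with respect to $a$ gives $I(a) = - \log{\left(\frac{32 \left(a + 1\right)^{5}}{16807} \right)} + C$.

At $a = \frac{5}{2}$ the integrand is identically $0$, so $I(\frac{5}{2}) = 0$. The closed form gives $0$, hence $C = 0$.

Setting $a = \frac{2}{3}$:
$$I = - \log{\left(\frac{100000}{4084101} \right)}.$$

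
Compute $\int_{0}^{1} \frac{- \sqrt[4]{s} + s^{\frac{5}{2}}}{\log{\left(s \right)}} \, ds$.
$\log{\left(\frac{14}{5} \right)}$

Consider the one-parameter family: let $I(a) = \int_{0}^{1} \frac{- \sqrt[4]{s} + s^{a}}{\log{\left(s \right)}} \, ds$.

Since $\dfrac{\partial}{\partial a}\,s^{a} = s^{a} \ln s$, the $\ln s$ in the denominator cancels and
$$\frac{dI}{da} = \int_{0}^{1} s^{a} \, ds = \left[\frac{s^{a+1}}{a+1}\right]_0^1 = \frac{1}{a + 1}.$$

Integrating with respect to $a$ gives $I(a) = \log{\left(\frac{4 a}{5} + \frac{4}{5} \right)} + C$.

At $a = \frac{1}{4}$ the integrand is identically $0$, so $I(\frac{1}{4}) = 0$. The closed form gives $0$, hence $C = 0$.

Setting $a = \frac{5}{2}$:
$$I = \log{\left(\frac{14}{5} \right)}.$$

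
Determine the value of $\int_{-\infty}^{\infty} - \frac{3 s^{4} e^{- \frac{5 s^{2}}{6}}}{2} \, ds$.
$- \frac{81 \sqrt{30} \sqrt{\pi}}{250}$

Consider the simpler parametrised integral
$$J(a) = \int_{-\infty}^{\infty} - \frac{3 e^{- a s^{2}}}{2} \, ds = - \frac{3 \sqrt{\pi}}{2 \sqrt{a}}.$$

Differentiating under the integral sign brings down a factor of $(-s^2)$:
$$\frac{dJ}{da} = \int_{-\infty}^{\infty} \frac{3 s^{2} e^{- a s^{2}}}{2} \, ds = \frac{3 \sqrt{\pi}}{4 a^{\frac{3}{2}}}.$$

Repeating twice in total — each differentiation brings down another $(-s^2)$ — gives
$$\frac{d^{2}J}{da^{2}} = \int_{-\infty}^{\infty} - \frac{3 s^{4} e^{- a s^{2}}}{2} \, ds = - \frac{9 \sqrt{\pi}}{8 a^{\frac{5}{2}}},$$
and the integrand here is exactly the target integrand, so $I = - \frac{9 \sqrt{\pi}}{8 a^{\frac{5}{2}}}$.

Setting $a = \frac{5}{6}$:
$$I = - \frac{81 \sqrt{30} \sqrt{\pi}}{250}.$$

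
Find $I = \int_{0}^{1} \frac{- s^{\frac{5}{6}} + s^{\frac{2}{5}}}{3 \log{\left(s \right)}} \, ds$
$- \frac{\log{\left(55 \right)}}{3} + \frac{\log{\left(42 \right)}}{3}$

Consider the one-parameter family: let $I(a) = \int_{0}^{1} \frac{- s^{\frac{5}{6}} + s^{a}}{3 \log{\left(s \right)}} \, ds$.

Since $\dfrac{\partial}{\partial a}\,s^{a} = s^{a} \ln s$, the $\ln s$ in the denominator cancels and
$$\frac{dI}{da} = \int_{0}^{1} \frac{1}{3} s^{a} \, ds = \frac{1}{3} \left[\frac{s^{a+1}}{a+1}\right]_0^1 = \frac{1}{3 \left(a + 1\right)}.$$

Integrating with respect to $a$ gives $I(a) = \frac{\log{\left(a + 1 \right)}}{3} - \frac{\log{\left(11 \right)}}{3} + \frac{\log{\left(6 \right)}}{3} + C$.

At $a = \frac{5}{6}$ the integrand is identically $0$, so $I(\frac{5}{6}) = 0$. The closed form gives $0$, hence $C = 0$.

Setting $a = \frac{2}{5}$:
$$I = - \frac{\log{\left(55 \right)}}{3} + \frac{\log{\left(42 \right)}}{3}.$$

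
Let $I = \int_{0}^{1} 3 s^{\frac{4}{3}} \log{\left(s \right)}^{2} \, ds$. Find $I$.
$\frac{162}{343}$

Begin with the known integral
$$J(a) = \int_{0}^{1} 3 s^{a} \, ds = \frac{3}{a + 1}.$$

Differentiating under the integral sign brings down a factor of $\ln s$:
$$\frac{dJ}{da} = \int_{0}^{1} 3 s^{a} \log{\left(s \right)} \, ds = - \frac{3}{\left(a + 1\right)^{2}}.$$

Repeating twice in total — each differentiation brings down another $\ln s$ — gives
$$\frac{d^{2}J}{da^{2}} = \int_{0}^{1} 3 s^{a} \log{\left(s \right)}^{2} \, ds = \frac{6}{\left(a + 1\right)^{3}},$$
and the integrand here is exactly the target integrand, so $I = \frac{6}{\left(a + 1\right)^{3}}$.

Setting $a = \frac{4}{3}$:
$$I = \frac{162}{343}.$$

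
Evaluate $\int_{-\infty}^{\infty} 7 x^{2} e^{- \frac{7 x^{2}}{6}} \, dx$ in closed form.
$\frac{3 \sqrt{42} \sqrt{\pi}}{7}$

Start from the elementary integral
$$J(a) = \int_{-\infty}^{\infty} 7 e^{- a x^{2}} \, dx = \frac{7 \sqrt{\pi}}{\sqrt{a}}.$$

Differentiating under the integral sign brings down a factor of $(-x^2)$:
$$\frac{dJ}{da} = \int_{-\infty}^{\infty} - 7 x^{2} e^{- a x^{2}} \, dx = - \frac{7 \sqrt{\pi}}{2 a^{\frac{3}{2}}}.$$

The integral on the left is $-I$, so $I = \frac{7 \sqrt{\pi}}{2 a^{\frac{3}{2}}}$.

Setting $a = \frac{7}{6}$:
$$I = \frac{3 \sqrt{42} \sqrt{\pi}}{7}.$$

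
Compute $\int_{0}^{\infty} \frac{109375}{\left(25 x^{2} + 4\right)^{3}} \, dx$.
$\frac{65625 \pi}{512}$

Begin with the known result
$$J(a) = \int_{0}^{\infty} \frac{7}{a^{2} + x^{2}} \, dx = \frac{7 \pi}{2 a}.$$

Differentiating under the integral sign with respect to $a$,
$$\frac{dJ}{da} = \int_{0}^{\infty} - \frac{14 a}{\left(a^{2} + x^{2}\right)^{2}} \, dx = - \frac{7 \pi}{2 a^{2}},$$
so $\int_{0}^{\infty} \frac{7}{\left(a^{2} + x^{2}\right)^{2}} \, dx = \frac{7 \pi}{4 a^{3}}$.

Repeating — each differentiation of $1/(x^2+a^2)^j$ produces $-2ja/(x^2+a^2)^{j+1}$ — and dividing through by $-2ja$ at each step yields, after $2$ differentiations in total,
$$\int_{0}^{\infty} \frac{7}{\left(a^{2} + x^{2}\right)^{3}} \, dx = \frac{21 \pi}{16 a^{5}}.$$

Setting $a = \frac{2}{5}$:
$$I = \frac{65625 \pi}{512}.$$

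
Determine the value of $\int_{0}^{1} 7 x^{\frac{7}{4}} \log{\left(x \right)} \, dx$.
$- \frac{112}{121}$

Consider the simpler parametrised integral
$$J(a) = \int_{0}^{1} 7 x^{a} \, dx = \frac{7}{a + 1}.$$

Differentiating under the integral sign brings down a factor of $\ln x$:
$$\frac{dJ}{da} = \int_{0}^{1} 7 x^{a} \log{\left(x \right)} \, dx = - \frac{7}{\left(a + 1\right)^{2}}.$$

The integral on the left is $I$, so $I = - \frac{7}{\left(a + 1\right)^{2}}$.

Setting $a = \frac{7}{4}$:
$$I = - \frac{112}{121}.$$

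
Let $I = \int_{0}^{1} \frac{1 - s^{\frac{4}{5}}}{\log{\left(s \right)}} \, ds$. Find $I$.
$- \log{\left(\frac{9}{5} \right)}$

Replace the exponent $\frac{4}{5}$ by a parameter $a$: let $I(a) = \int_{0}^{1} \frac{1 - s^{a}}{\log{\left(s \right)}} \, ds$.

Since $\dfrac{\partial}{\partial a}\,s^{a} = s^{a} \ln s$, the $\ln s$ in the denominator cancels and
$$\frac{dI}{da} = \int_{0}^{1} -1 s^{a} \, ds = -1 \left[\frac{s^{a+1}}{a+1}\right]_0^1 = - \frac{1}{a + 1}.$$

Integrating with respect to $a$ gives $I(a) = - \log{\left(a + 1 \right)} + C$.

At $a = 0$ the integrand is identically $0$, so $I(0) = 0$. The closed form gives $0$, hence $C = 0$.

Setting $a = \frac{4}{5}$:
$$I = - \log{\left(\frac{9}{5} \right)}.$$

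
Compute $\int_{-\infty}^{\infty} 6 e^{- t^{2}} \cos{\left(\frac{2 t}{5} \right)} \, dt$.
$\frac{6 \sqrt{\pi}}{e^{\frac{1}{25}}}$

Define $I(b) = \int_{-\infty}^{\infty} 6 e^{- t^{2}} \cos{\left(b t \right)} \, dt$.

Differentiating under the integral sign,
$$I'(b) = \int_{-\infty}^{\infty} - 6 t e^{- t^{2}} \sin{\left(b t \right)} \, dt.$$

Integrate $\int_{-\infty}^{\infty} t \sin(b t)\, e^{- t^{2}}\, dt$ by parts with $u = \sin(b t)$ and $dv = t\, e^{- t^{2}}\, dt$, giving $v = - \frac{e^{- t^{2}}}{2}$. The boundary term vanishes and
$$\int_{-\infty}^{\infty} t \sin(b t)\, e^{- t^{2}}\, dt = \frac{b}{2} \int_{-\infty}^{\infty} \cos(b t)\, e^{- t^{2}}\, dt,$$
so $I'(b) = - \frac{b}{2}\, I(b)$.

This is a separable first-order ODE; solving with the initial condition $I(0) = \int_{-\infty}^{\infty} 6 e^{- t^{2}}\,dt = 6 \sqrt{\pi}$ gives
$$I(b) = 6 \sqrt{\pi} e^{- \frac{b^{2}}{4}}.$$

Setting $b = \frac{2}{5}$:
$$I = \frac{6 \sqrt{\pi}}{e^{\frac{1}{25}}}.$$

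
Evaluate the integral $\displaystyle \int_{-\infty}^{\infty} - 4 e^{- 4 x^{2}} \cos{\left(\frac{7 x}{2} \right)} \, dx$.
$- \frac{2 \sqrt{\pi}}{e^{\frac{49}{64}}}$

Define $I(b) = \int_{-\infty}^{\infty} - 4 e^{- 4 x^{2}} \cos{\left(b x \right)} \, dx$.

Differentiating under the integral sign,
$$I'(b) = \int_{-\infty}^{\infty} 4 x e^{- 4 x^{2}} \sin{\left(b x \right)} \, dx.$$

Integrate $\int_{-\infty}^{\infty} x \sin(b x)\, e^{- 4 x^{2}}\, dx$ by parts with $u = \sin(b x)$ and $dv = x\, e^{- 4 x^{2}}\, dx$, giving $v = - \frac{e^{- 4 x^{2}}}{8}$. The boundary term vanishes and
$$\int_{-\infty}^{\infty} x \sin(b x)\, e^{- 4 x^{2}}\, dx = \frac{b}{8} \int_{-\infty}^{\infty} \cos(b x)\, e^{- 4 x^{2}}\, dx,$$
so $I'(b) = - \frac{b}{8}\, I(b)$.

This is a separable first-order ODE; solving with the initial condition $I(0) = \int_{-\infty}^{\infty} - 4 e^{- 4 x^{2}}\,dx = - 2 \sqrt{\pi}$ gives
$$I(b) = - 2 \sqrt{\pi} e^{- \frac{b^{2}}{16}}.$$

Setting $b = \frac{7}{2}$:
$$I = - \frac{2 \sqrt{\pi}}{e^{\frac{49}{64}}}.$$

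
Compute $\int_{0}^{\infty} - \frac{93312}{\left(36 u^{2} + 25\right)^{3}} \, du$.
$- \frac{2916 \pi}{3125}$

Start from the standard arctangent integral
$$J(a) = \int_{0}^{\infty} - \frac{2}{a^{2} + u^{2}} \, du = - \frac{\pi}{a}.$$

Differentiating under the integral sign with respect to $a$,
$$\frac{dJ}{da} = \int_{0}^{\infty} \frac{4 a}{\left(a^{2} + u^{2}\right)^{2}} \, du = \frac{\pi}{a^{2}},$$
so $\int_{0}^{\infty} - \frac{2}{\left(a^{2} + u^{2}\right)^{2}} \, du = - \frac{\pi}{2 a^{3}}$.

Repeating — each differentiation of $1/(u^2+a^2)^j$ produces $-2ja/(u^2+a^2)^{j+1}$ — and dividing through by $-2ja$ at each step yields, after $2$ differentiations in total,
$$\int_{0}^{\infty} - \frac{2}{\left(a^{2} + u^{2}\right)^{3}} \, du = - \frac{3 \pi}{8 a^{5}}.$$

Setting $a = \frac{5}{6}$:
$$I = - \frac{2916 \pi}{3125}.$$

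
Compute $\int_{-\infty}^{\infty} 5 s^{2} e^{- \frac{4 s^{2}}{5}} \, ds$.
$\frac{25 \sqrt{5} \sqrt{\pi}}{16}$

Consider the simpler parametrised integral
$$J(a) = \int_{-\infty}^{\infty} 5 e^{- a s^{2}} \, ds = \frac{5 \sqrt{\pi}}{\sqrt{a}}.$$

Differentiating under the integral sign brings down a factor of $(-s^2)$:
$$\frac{dJ}{da} = \int_{-\infty}^{\infty} - 5 s^{2} e^{- a s^{2}} \, ds = - \frac{5 \sqrt{\pi}}{2 a^{\frac{3}{2}}}.$$

The integral on the left is $-I$, so $I = \frac{5 \sqrt{\pi}}{2 a^{\frac{3}{2}}}$.

Setting $a = \frac{4}{5}$:
$$I = \frac{25 \sqrt{5} \sqrt{\pi}}{16}.$$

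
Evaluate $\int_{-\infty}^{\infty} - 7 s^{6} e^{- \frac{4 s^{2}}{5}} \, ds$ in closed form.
$- \frac{13125 \sqrt{5} \sqrt{\pi}}{1024}$

Start from the elementary integral
$$J(a) = \int_{-\infty}^{\infty} - 7 e^{- a s^{2}} \, ds = - \frac{7 \sqrt{\pi}}{\sqrt{a}}.$$

Differentiating under the integral sign brings down a factor of $(-s^2)$:
$$\frac{dJ}{da} = \int_{-\infty}^{\infty} 7 s^{2} e^{- a s^{2}} \, ds = \frac{7 \sqrt{\pi}}{2 a^{\frac{3}{2}}}.$$

Repeating $3$ times in total — each differentiation brings down another $(-s^2)$ — gives
$$\frac{d^{3}J}{da^{3}} = \int_{-\infty}^{\infty} 7 s^{6} e^{- a s^{2}} \, ds = \frac{105 \sqrt{\pi}}{8 a^{\frac{7}{2}}},$$
and the integrand here is $(-1)^{3}$ times the target integrand, so $I = (-1)^{3}\,\frac{d^{3}J}{da^{3}} = - \frac{105 \sqrt{\pi}}{8 a^{\frac{7}{2}}}$.

Setting $a = \frac{4}{5}$:
$$I = - \frac{13125 \sqrt{5} \sqrt{\pi}}{1024}.$$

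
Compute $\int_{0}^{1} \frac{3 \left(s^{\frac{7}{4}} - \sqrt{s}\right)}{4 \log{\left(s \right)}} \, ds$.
$- \frac{3 \log{\left(6 \right)}}{4} + \frac{3 \log{\left(11 \right)}}{4}$

Introduce a parameter $a$ in the exponent: let $I(a) = \int_{0}^{1} \frac{3 \left(- \sqrt{s} + s^{a}\right)}{4 \log{\left(s \right)}} \, ds$.

Since $\dfrac{\partial}{\partial a}\,s^{a} = s^{a} \ln s$, the $\ln s$ in the denominator cancels and
$$\frac{dI}{da} = \int_{0}^{1} \frac{3}{4} s^{a} \, ds = \frac{3}{4} \left[\frac{s^{a+1}}{a+1}\right]_0^1 = \frac{3}{4 \left(a + 1\right)}.$$

Integrating with respect to $a$ gives $I(a) = \log{\left(\frac{2^{\frac{3}{4}} \sqrt[4]{3} \left(a + 1\right)^{\frac{3}{4}}}{3} \right)} + C$.

At $a = \frac{1}{2}$ the integrand is identically $0$, so $I(\frac{1}{2}) = 0$. The closed form gives $0$, hence $C = 0$.

Setting $a = \frac{7}{4}$:
$$I = - \frac{3 \log{\left(6 \right)}}{4} + \frac{3 \log{\left(11 \right)}}{4}.$$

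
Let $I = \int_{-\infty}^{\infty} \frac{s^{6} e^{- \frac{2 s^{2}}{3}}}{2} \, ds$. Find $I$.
$\frac{405 \sqrt{6} \sqrt{\pi}}{256}$

Consider the simpler parametrised integral
$$J(a) = \int_{-\infty}^{\infty} \frac{e^{- a s^{2}}}{2} \, ds = \frac{\sqrt{\pi}}{2 \sqrt{a}}.$$

Differentiating under the integral sign brings down a factor of $(-s^2)$:
$$\frac{dJ}{da} = \int_{-\infty}^{\infty} - \frac{s^{2} e^{- a s^{2}}}{2} \, ds = - \frac{\sqrt{\pi}}{4 a^{\frac{3}{2}}}.$$

Repeating $3$ times in total — each differentiation brings down another $(-s^2)$ — gives
$$\frac{d^{3}J}{da^{3}} = \int_{-\infty}^{\infty} - \frac{s^{6} e^{- a s^{2}}}{2} \, ds = - \frac{15 \sqrt{\pi}}{16 a^{\frac{7}{2}}},$$
and the integrand here is $(-1)^{3}$ times the target integrand, so $I = (-1)^{3}\,\frac{d^{3}J}{da^{3}} = \frac{15 \sqrt{\pi}}{16 a^{\frac{7}{2}}}$.

Setting $a = \frac{2}{3}$:
$$I = \frac{405 \sqrt{6} \sqrt{\pi}}{256}.$$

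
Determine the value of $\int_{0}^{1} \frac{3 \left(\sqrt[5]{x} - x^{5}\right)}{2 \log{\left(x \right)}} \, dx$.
$- \frac{3 \log{\left(5 \right)}}{2}$

Replace the exponent $5$ by a parameter $a$: let $I(a) = \int_{0}^{1} \frac{3 \left(\sqrt[5]{x} - x^{a}\right)}{2 \log{\left(x \right)}} \, dx$.

Since $\dfrac{\partial}{\partial a}\,x^{a} = x^{a} \ln x$, the $\ln x$ in the denominator cancels and
$$\frac{dI}{da} = \int_{0}^{1} - \frac{3}{2} x^{a} \, dx = - \frac{3}{2} \left[\frac{x^{a+1}}{a+1}\right]_0^1 = - \frac{3}{2 a + 2}.$$

Integrating with respect to $a$ gives $I(a) = - \log{\left(\frac{5 \sqrt{30} \left(a + 1\right)^{\frac{3}{2}}}{36} \right)} + C$.

At $a = \frac{1}{5}$ the integrand is identically $0$, so $I(\frac{1}{5}) = 0$. The closed form gives $0$, hence $C = 0$.

Setting $a = 5$:
$$I = - \frac{3 \log{\left(5 \right)}}{2}.$$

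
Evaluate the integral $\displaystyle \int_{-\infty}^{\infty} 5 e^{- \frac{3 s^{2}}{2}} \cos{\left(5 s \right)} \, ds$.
$\frac{5 \sqrt{6} \sqrt{\pi}}{3 e^{\frac{25}{6}}}$

Define $I(b) = \int_{-\infty}^{\infty} 5 e^{- \frac{3 s^{2}}{2}} \cos{\left(b s \right)} \, ds$.

Differentiating under the integral sign,
$$I'(b) = \int_{-\infty}^{\infty} - 5 s e^{- \frac{3 s^{2}}{2}} \sin{\left(b s \right)} \, ds.$$

Integrate $\int_{-\infty}^{\infty} s \sin(b s)\, e^{- \frac{3 s^{2}}{2}}\, ds$ by parts with $u = \sin(b s)$ and $dv = s\, e^{- \frac{3 s^{2}}{2}}\, ds$, giving $v = - \frac{e^{- \frac{3 s^{2}}{2}}}{3}$. The boundary term vanishes and
$$\int_{-\infty}^{\infty} s \sin(b s)\, e^{- \frac{3 s^{2}}{2}}\, ds = \frac{b}{3} \int_{-\infty}^{\infty} \cos(b s)\, e^{- \frac{3 s^{2}}{2}}\, ds,$$
so $I'(b) = - \frac{b}{3}\, I(b)$.

This is a separable first-order ODE; solving with the initial condition $I(0) = \int_{-\infty}^{\infty} 5 e^{- \frac{3 s^{2}}{2}}\,ds = \frac{5 \sqrt{6} \sqrt{\pi}}{3}$ gives
$$I(b) = \frac{5 \sqrt{6} \sqrt{\pi} e^{- \frac{b^{2}}{6}}}{3}.$$

Setting $b = 5$:
$$I = \frac{5 \sqrt{6} \sqrt{\pi}}{3 e^{\frac{25}{6}}}.$$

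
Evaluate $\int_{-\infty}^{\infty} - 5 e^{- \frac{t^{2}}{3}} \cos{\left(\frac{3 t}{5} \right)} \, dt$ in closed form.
$- \frac{5 \sqrt{3} \sqrt{\pi}}{e^{\frac{27}{100}}}$

Treat the cosine frequency as a parameter and define $I(b) = \int_{-\infty}^{\infty} - 5 e^{- \frac{t^{2}}{3}} \cos{\left(b t \right)} \, dt$.

Differentiating under the integral sign,
$$I'(b) = \int_{-\infty}^{\infty} 5 t e^{- \frac{t^{2}}{3}} \sin{\left(b t \right)} \, dt.$$

Integrate $\int_{-\infty}^{\infty} t \sin(b t)\, e^{- \frac{t^{2}}{3}}\, dt$ by parts with $u = \sin(b t)$ and $dv = t\, e^{- \frac{t^{2}}{3}}\, dt$, giving $v = - \frac{3 e^{- \frac{t^{2}}{3}}}{2}$. The boundary term vanishes and
$$\int_{-\infty}^{\infty} t \sin(b t)\, e^{- \frac{t^{2}}{3}}\, dt = \frac{3 b}{2} \int_{-\infty}^{\infty} \cos(b t)\, e^{- \frac{t^{2}}{3}}\, dt,$$
so $I'(b) = - \frac{3 b}{2}\, I(b)$.

This is a separable first-order ODE; solving with the initial condition $I(0) = \int_{-\infty}^{\infty} - 5 e^{- \frac{t^{2}}{3}}\,dt = - 5 \sqrt{3} \sqrt{\pi}$ gives
$$I(b) = - 5 \sqrt{3} \sqrt{\pi} e^{- \frac{3 b^{2}}{4}}.$$

Setting $b = \frac{3}{5}$:
$$I = - \frac{5 \sqrt{3} \sqrt{\pi}}{e^{\frac{27}{100}}}.$$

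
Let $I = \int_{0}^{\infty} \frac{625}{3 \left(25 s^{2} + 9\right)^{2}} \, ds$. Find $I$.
$\frac{125 \pi}{324}$

Recall the elementary integral
$$J(a) = \int_{0}^{\infty} \frac{1}{3 \left(a^{2} + s^{2}\right)} \, ds = \frac{\pi}{6 a}.$$

Differentiating under the integral sign with respect to $a$,
$$\frac{dJ}{da} = \int_{0}^{\infty} - \frac{2 a}{3 \left(a^{2} + s^{2}\right)^{2}} \, ds = - \frac{\pi}{6 a^{2}},$$
so $\int_{0}^{\infty} \frac{1}{3 \left(a^{2} + s^{2}\right)^{2}} \, ds = \frac{\pi}{12 a^{3}}$.

Setting $a = \frac{3}{5}$:
$$I = \frac{125 \pi}{324}.$$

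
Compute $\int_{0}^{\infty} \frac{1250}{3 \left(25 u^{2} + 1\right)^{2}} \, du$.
$\frac{125 \pi}{6}$

Start from the standard arctangent integral
$$J(a) = \int_{0}^{\infty} \frac{2}{3 \left(a^{2} + u^{2}\right)} \, du = \frac{\pi}{3 a}.$$

Differentiating under the integral sign with respect to $a$,
$$\frac{dJ}{da} = \int_{0}^{\infty} - \frac{4 a}{3 \left(a^{2} + u^{2}\right)^{2}} \, du = - \frac{\pi}{3 a^{2}},$$
so $\int_{0}^{\infty} \frac{2}{3 \left(a^{2} + u^{2}\right)^{2}} \, du = \frac{\pi}{6 a^{3}}$.

Setting $a = \frac{1}{5}$:
$$I = \frac{125 \pi}{6}.$$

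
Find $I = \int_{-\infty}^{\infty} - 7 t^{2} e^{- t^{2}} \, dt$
$- \frac{7 \sqrt{\pi}}{2}$

Consider the simpler parametrised integral
$$J(a) = \int_{-\infty}^{\infty} - 7 e^{- a t^{2}} \, dt = - \frac{7 \sqrt{\pi}}{\sqrt{a}}.$$

Differentiating under the integral sign brings down a factor of $(-t^2)$:
$$\frac{dJ}{da} = \int_{-\infty}^{\infty} 7 t^{2} e^{- a t^{2}} \, dt = \frac{7 \sqrt{\pi}}{2 a^{\frac{3}{2}}}.$$

The integral on the left is $-I$, so $I = - \frac{7 \sqrt{\pi}}{2 a^{\frac{3}{2}}}$.

Setting $a = 1$:
$$I = - \frac{7 \sqrt{\pi}}{2}.$$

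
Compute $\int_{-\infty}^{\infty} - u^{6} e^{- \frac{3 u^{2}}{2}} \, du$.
$- \frac{5 \sqrt{6} \sqrt{\pi}}{27}$

Consider the simpler parametrised integral
$$J(a) = \int_{-\infty}^{\infty} - e^{- a u^{2}} \, du = - \frac{\sqrt{\pi}}{\sqrt{a}}.$$

Differentiating under the integral sign brings down a factor of $(-u^2)$:
$$\frac{dJ}{da} = \int_{-\infty}^{\infty} u^{2} e^{- a u^{2}} \, du = \frac{\sqrt{\pi}}{2 a^{\frac{3}{2}}}.$$

Repeating $3$ times in total — each differentiation brings down another $(-u^2)$ — gives
$$\frac{d^{3}J}{da^{3}} = \int_{-\infty}^{\infty} u^{6} e^{- a u^{2}} \, du = \frac{15 \sqrt{\pi}}{8 a^{\frac{7}{2}}},$$
and the integrand here is $(-1)^{3}$ times the target integrand, so $I = (-1)^{3}\,\frac{d^{3}J}{da^{3}} = - \frac{15 \sqrt{\pi}}{8 a^{\frac{7}{2}}}$.

Setting $a = \frac{3}{2}$:
$$I = - \frac{5 \sqrt{6} \sqrt{\pi}}{27}.$$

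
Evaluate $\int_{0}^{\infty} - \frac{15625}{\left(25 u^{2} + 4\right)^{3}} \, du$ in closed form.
$- \frac{9375 \pi}{512}$

Begin with the known result
$$J(a) = \int_{0}^{\infty} - \frac{1}{a^{2} + u^{2}} \, du = - \frac{\pi}{2 a}.$$

Differentiating under the integral sign with respect to $a$,
$$\frac{dJ}{da} = \int_{0}^{\infty} \frac{2 a}{\left(a^{2} + u^{2}\right)^{2}} \, du = \frac{\pi}{2 a^{2}},$$
so $\int_{0}^{\infty} - \frac{1}{\left(a^{2} + u^{2}\right)^{2}} \, du = - \frac{\pi}{4 a^{3}}$.

Repeating — each differentiation of $1/(u^2+a^2)^j$ produces $-2ja/(u^2+a^2)^{j+1}$ — and dividing through by $-2ja$ at each step yields, after $2$ differentiations in total,
$$\int_{0}^{\infty} - \frac{1}{\left(a^{2} + u^{2}\right)^{3}} \, du = - \frac{3 \pi}{16 a^{5}}.$$

Setting $a = \frac{2}{5}$:
$$I = - \frac{9375 \pi}{512}.$$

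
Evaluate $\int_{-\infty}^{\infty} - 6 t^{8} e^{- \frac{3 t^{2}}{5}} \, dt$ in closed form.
$- \frac{21875 \sqrt{15} \sqrt{\pi}}{216}$

Start from the elementary integral
$$J(a) = \int_{-\infty}^{\infty} - 6 e^{- a t^{2}} \, dt = - \frac{6 \sqrt{\pi}}{\sqrt{a}}.$$

Differentiating under the integral sign brings down a factor of $(-t^2)$:
$$\frac{dJ}{da} = \int_{-\infty}^{\infty} 6 t^{2} e^{- a t^{2}} \, dt = \frac{3 \sqrt{\pi}}{a^{\frac{3}{2}}}.$$

Repeating $4$ times in total — each differentiation brings down another $(-t^2)$ — gives
$$\frac{d^{4}J}{da^{4}} = \int_{-\infty}^{\infty} - 6 t^{8} e^{- a t^{2}} \, dt = - \frac{315 \sqrt{\pi}}{8 a^{\frac{9}{2}}},$$
and the integrand here is exactly the target integrand, so $I = - \frac{315 \sqrt{\pi}}{8 a^{\frac{9}{2}}}$.

Setting $a = \frac{3}{5}$:
$$I = - \frac{21875 \sqrt{15} \sqrt{\pi}}{216}.$$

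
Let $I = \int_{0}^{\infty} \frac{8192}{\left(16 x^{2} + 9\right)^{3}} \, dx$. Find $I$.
$\frac{128 \pi}{81}$

Recall the elementary integral
$$J(a) = \int_{0}^{\infty} \frac{2}{a^{2} + x^{2}} \, dx = \frac{\pi}{a}.$$

Differentiating under the integral sign with respect to $a$,
$$\frac{dJ}{da} = \int_{0}^{\infty} - \frac{4 a}{\left(a^{2} + x^{2}\right)^{2}} \, dx = - \frac{\pi}{a^{2}},$$
so $\int_{0}^{\infty} \frac{2}{\left(a^{2} + x^{2}\right)^{2}} \, dx = \frac{\pi}{2 a^{3}}$.

Repeating — each differentiation of $1/(x^2+a^2)^j$ produces $-2ja/(x^2+a^2)^{j+1}$ — and dividing through by $-2ja$ at each step yields, after $2$ differentiations in total,
$$\int_{0}^{\infty} \frac{2}{\left(a^{2} + x^{2}\right)^{3}} \, dx = \frac{3 \pi}{8 a^{5}}.$$

Setting $a = \frac{3}{4}$:
$$I = \frac{128 \pi}{81}.$$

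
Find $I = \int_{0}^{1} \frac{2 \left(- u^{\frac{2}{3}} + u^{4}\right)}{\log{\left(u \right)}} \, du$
$\log{\left(9 \right)}$

Introduce a parameter $a$ in the exponent: let $I(a) = \int_{0}^{1} \frac{2 \left(- u^{\frac{2}{3}} + u^{a}\right)}{\log{\left(u \right)}} \, du$.

Since $\dfrac{\partial}{\partial a}\,u^{a} = u^{a} \ln u$, the $\ln u$ in the denominator cancels and
$$\frac{dI}{da} = \int_{0}^{1} 2 u^{a} \, du = 2 \left[\frac{u^{a+1}}{a+1}\right]_0^1 = \frac{2}{a + 1}.$$

Integrating with respect to $a$ gives $I(a) = \log{\left(\frac{9 \left(a + 1\right)^{2}}{25} \right)} + C$.

At $a = \frac{2}{3}$ the integrand is identically $0$, so $I(\frac{2}{3}) = 0$. The closed form gives $0$, hence $C = 0$.

Setting $a = 4$:
$$I = \log{\left(9 \right)}.$$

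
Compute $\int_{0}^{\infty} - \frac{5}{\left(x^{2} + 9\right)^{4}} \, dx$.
$- \frac{25 \pi}{69984}$

Start from the standard arctangent integral
$$J(a) = \int_{0}^{\infty} - \frac{5}{a^{2} + x^{2}} \, dx = - \frac{5 \pi}{2 a}.$$

Differentiating under the integral sign with respect to $a$,
$$\frac{dJ}{da} = \int_{0}^{\infty} \frac{10 a}{\left(a^{2} + x^{2}\right)^{2}} \, dx = \frac{5 \pi}{2 a^{2}},$$
so $\int_{0}^{\infty} - \frac{5}{\left(a^{2} + x^{2}\right)^{2}} \, dx = - \frac{5 \pi}{4 a^{3}}$.

Repeating — each differentiation of $1/(x^2+a^2)^j$ produces $-2ja/(x^2+a^2)^{j+1}$ — and dividing through by $-2ja$ at each step yields, after $3$ differentiations in total,
$$\int_{0}^{\infty} - \frac{5}{\left(a^{2} + x^{2}\right)^{4}} \, dx = - \frac{25 \pi}{32 a^{7}}.$$

Setting $a = 3$:
$$I = - \frac{25 \pi}{69984}.$$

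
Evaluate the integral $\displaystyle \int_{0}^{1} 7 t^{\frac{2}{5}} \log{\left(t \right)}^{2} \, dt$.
$\frac{250}{49}$

Begin with the known integral
$$J(a) = \int_{0}^{1} 7 t^{a} \, dt = \frac{7}{a + 1}.$$

Differentiating under the integral sign brings down a factor of $\ln t$:
$$\frac{dJ}{da} = \int_{0}^{1} 7 t^{a} \log{\left(t \right)} \, dt = - \frac{7}{\left(a + 1\right)^{2}}.$$

Repeating twice in total — each differentiation brings down another $\ln t$ — gives
$$\frac{d^{2}J}{da^{2}} = \int_{0}^{1} 7 t^{a} \log{\left(t \right)}^{2} \, dt = \frac{14}{\left(a + 1\right)^{3}},$$
and the integrand here is exactly the target integrand, so $I = \frac{14}{\left(a + 1\right)^{3}}$.

Setting $a = \frac{2}{5}$:
$$I = \frac{250}{49}.$$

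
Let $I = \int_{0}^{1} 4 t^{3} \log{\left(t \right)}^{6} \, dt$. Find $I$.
$\frac{45}{256}$

Begin with the known integral
$$J(a) = \int_{0}^{1} 4 t^{a} \, dt = \frac{4}{a + 1}.$$

Differentiating under the integral sign brings down a factor of $\ln t$:
$$\frac{dJ}{da} = \int_{0}^{1} 4 t^{a} \log{\left(t \right)} \, dt = - \frac{4}{\left(a + 1\right)^{2}}.$$

Repeating $6$ times in total — each differentiation brings down another $\ln t$ — gives
$$\frac{d^{6}J}{da^{6}} = \int_{0}^{1} 4 t^{a} \log{\left(t \right)}^{6} \, dt = \frac{2880}{\left(a + 1\right)^{7}},$$
and the integrand here is exactly the target integrand, so $I = \frac{2880}{\left(a + 1\right)^{7}}$.

Setting $a = 3$:
$$I = \frac{45}{256}.$$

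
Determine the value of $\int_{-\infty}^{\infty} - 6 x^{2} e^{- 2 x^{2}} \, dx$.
$- \frac{3 \sqrt{2} \sqrt{\pi}}{4}$

Start from the elementary integral
$$J(a) = \int_{-\infty}^{\infty} - 6 e^{- a x^{2}} \, dx = - \frac{6 \sqrt{\pi}}{\sqrt{a}}.$$

Differentiating under the integral sign brings down a factor of $(-x^2)$:
$$\frac{dJ}{da} = \int_{-\infty}^{\infty} 6 x^{2} e^{- a x^{2}} \, dx = \frac{3 \sqrt{\pi}}{a^{\frac{3}{2}}}.$$

The integral on the left is $-I$, so $I = - \frac{3 \sqrt{\pi}}{a^{\frac{3}{2}}}$.

Setting $a = 2$:
$$I = - \frac{3 \sqrt{2} \sqrt{\pi}}{4}.$$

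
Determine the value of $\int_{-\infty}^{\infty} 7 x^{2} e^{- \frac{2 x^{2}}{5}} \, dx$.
$\frac{35 \sqrt{10} \sqrt{\pi}}{8}$

Start from the elementary integral
$$J(a) = \int_{-\infty}^{\infty} 7 e^{- a x^{2}} \, dx = \frac{7 \sqrt{\pi}}{\sqrt{a}}.$$

Differentiating under the integral sign brings down a factor of $(-x^2)$:
$$\frac{dJ}{da} = \int_{-\infty}^{\infty} - 7 x^{2} e^{- a x^{2}} \, dx = - \frac{7 \sqrt{\pi}}{2 a^{\frac{3}{2}}}.$$

The integral on the left is $-I$, so $I = \frac{7 \sqrt{\pi}}{2 a^{\frac{3}{2}}}$.

Setting $a = \frac{2}{5}$:
$$I = \frac{35 \sqrt{10} \sqrt{\pi}}{8}.$$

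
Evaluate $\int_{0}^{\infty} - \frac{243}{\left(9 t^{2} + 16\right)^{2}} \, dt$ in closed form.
$- \frac{81 \pi}{256}$

Start from the standard arctangent integral
$$J(a) = \int_{0}^{\infty} - \frac{3}{a^{2} + t^{2}} \, dt = - \frac{3 \pi}{2 a}.$$

Differentiating under the integral sign with respect to $a$,
$$\frac{dJ}{da} = \int_{0}^{\infty} \frac{6 a}{\left(a^{2} + t^{2}\right)^{2}} \, dt = \frac{3 \pi}{2 a^{2}},$$
so $\int_{0}^{\infty} - \frac{3}{\left(a^{2} + t^{2}\right)^{2}} \, dt = - \frac{3 \pi}{4 a^{3}}$.

Setting $a = \frac{4}{3}$:
$$I = - \frac{81 \pi}{256}.$$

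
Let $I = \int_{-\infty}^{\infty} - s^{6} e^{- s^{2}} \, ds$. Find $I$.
$- \frac{15 \sqrt{\pi}}{8}$

Consider the simpler parametrised integral
$$J(a) = \int_{-\infty}^{\infty} - e^{- a s^{2}} \, ds = - \frac{\sqrt{\pi}}{\sqrt{a}}.$$

Differentiating under the integral sign brings down a factor of $(-s^2)$:
$$\frac{dJ}{da} = \int_{-\infty}^{\infty} s^{2} e^{- a s^{2}} \, ds = \frac{\sqrt{\pi}}{2 a^{\frac{3}{2}}}.$$

Repeating $3$ times in total — each differentiation brings down another $(-s^2)$ — gives
$$\frac{d^{3}J}{da^{3}} = \int_{-\infty}^{\infty} s^{6} e^{- a s^{2}} \, ds = \frac{15 \sqrt{\pi}}{8 a^{\frac{7}{2}}},$$
and the integrand here is $(-1)^{3}$ times the target integrand, so $I = (-1)^{3}\,\frac{d^{3}J}{da^{3}} = - \frac{15 \sqrt{\pi}}{8 a^{\frac{7}{2}}}$.

Setting $a = 1$:
$$I = - \frac{15 \sqrt{\pi}}{8}.$$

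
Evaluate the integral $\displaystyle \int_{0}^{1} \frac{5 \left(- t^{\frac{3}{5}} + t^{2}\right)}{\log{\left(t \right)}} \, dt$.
$\log{\left(\frac{759375}{32768} \right)}$

Introduce a parameter $a$ in the exponent: let $I(a) = \int_{0}^{1} \frac{5 \left(t^{2} - t^{a}\right)}{\log{\left(t \right)}} \, dt$.

Since $\dfrac{\partial}{\partial a}\,t^{a} = t^{a} \ln t$, the $\ln t$ in the denominator cancels and
$$\frac{dI}{da} = \int_{0}^{1} -5 t^{a} \, dt = -5 \left[\frac{t^{a+1}}{a+1}\right]_0^1 = - \frac{5}{a + 1}.$$

Integrating with respect to $a$ gives $I(a) = \log{\left(\frac{243}{\left(a + 1\right)^{5}} \right)} + C$.

At $a = 2$ the integrand is identically $0$, so $I(2) = 0$. The closed form gives $0$, hence $C = 0$.

Setting $a = \frac{3}{5}$:
$$I = \log{\left(\frac{759375}{32768} \right)}.$$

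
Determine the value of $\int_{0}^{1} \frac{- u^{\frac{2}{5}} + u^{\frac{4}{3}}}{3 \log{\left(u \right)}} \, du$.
$- \frac{\log{\left(3 \right)}}{3} + \frac{\log{\left(5 \right)}}{3}$

Consider the one-parameter family: let $I(a) = \int_{0}^{1} \frac{u^{\frac{4}{3}} - u^{a}}{3 \log{\left(u \right)}} \, du$.

Since $\dfrac{\partial}{\partial a}\,u^{a} = u^{a} \ln u$, the $\ln u$ in the denominator cancels and
$$\frac{dI}{da} = \int_{0}^{1} - \frac{1}{3} u^{a} \, du = - \frac{1}{3} \left[\frac{u^{a+1}}{a+1}\right]_0^1 = - \frac{1}{3 a + 3}.$$

Integrating with respect to $a$ gives $I(a) = - \frac{\log{\left(a + 1 \right)}}{3} - \frac{\log{\left(3 \right)}}{3} + \frac{\log{\left(7 \right)}}{3} + C$.

At $a = \frac{4}{3}$ the integrand is identically $0$, so $I(\frac{4}{3}) = 0$. The closed form gives $0$, hence $C = 0$.

Setting $a = \frac{2}{5}$:
$$I = - \frac{\log{\left(3 \right)}}{3} + \frac{\log{\left(5 \right)}}{3}.$$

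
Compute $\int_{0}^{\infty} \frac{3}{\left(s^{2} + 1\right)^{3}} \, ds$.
$\frac{9 \pi}{16}$

Begin with the known result
$$J(a) = \int_{0}^{\infty} \frac{3}{a^{2} + s^{2}} \, ds = \frac{3 \pi}{2 a}.$$

Differentiating under the integral sign with respect to $a$,
$$\frac{dJ}{da} = \int_{0}^{\infty} - \frac{6 a}{\left(a^{2} + s^{2}\right)^{2}} \, ds = - \frac{3 \pi}{2 a^{2}},$$
so $\int_{0}^{\infty} \frac{3}{\left(a^{2} + s^{2}\right)^{2}} \, ds = \frac{3 \pi}{4 a^{3}}$.

Repeating — each differentiation of $1/(s^2+a^2)^j$ produces $-2ja/(s^2+a^2)^{j+1}$ — and dividing through by $-2ja$ at each step yields, after $2$ differentiations in total,
$$\int_{0}^{\infty} \frac{3}{\left(a^{2} + s^{2}\right)^{3}} \, ds = \frac{9 \pi}{16 a^{5}}.$$

Setting $a = 1$:
$$I = \frac{9 \pi}{16}.$$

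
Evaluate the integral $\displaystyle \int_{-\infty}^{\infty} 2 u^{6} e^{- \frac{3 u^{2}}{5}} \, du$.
$\frac{625 \sqrt{15} \sqrt{\pi}}{108}$

Consider the simpler parametrised integral
$$J(a) = \int_{-\infty}^{\infty} 2 e^{- a u^{2}} \, du = \frac{2 \sqrt{\pi}}{\sqrt{a}}.$$

Differentiating under the integral sign brings down a factor of $(-u^2)$:
$$\frac{dJ}{da} = \int_{-\infty}^{\infty} - 2 u^{2} e^{- a u^{2}} \, du = - \frac{\sqrt{\pi}}{a^{\frac{3}{2}}}.$$

Repeating $3$ times in total — each differentiation brings down another $(-u^2)$ — gives
$$\frac{d^{3}J}{da^{3}} = \int_{-\infty}^{\infty} - 2 u^{6} e^{- a u^{2}} \, du = - \frac{15 \sqrt{\pi}}{4 a^{\frac{7}{2}}},$$
and the integrand here is $(-1)^{3}$ times the target integrand, so $I = (-1)^{3}\,\frac{d^{3}J}{da^{3}} = \frac{15 \sqrt{\pi}}{4 a^{\frac{7}{2}}}$.

Setting $a = \frac{3}{5}$:
$$I = \frac{625 \sqrt{15} \sqrt{\pi}}{108}.$$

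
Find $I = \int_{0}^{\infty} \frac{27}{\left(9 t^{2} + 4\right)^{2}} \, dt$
$\frac{9 \pi}{32}$

Start from the standard arctangent integral
$$J(a) = \int_{0}^{\infty} \frac{1}{3 \left(a^{2} + t^{2}\right)} \, dt = \frac{\pi}{6 a}.$$

Differentiating under the integral sign with respect to $a$,
$$\frac{dJ}{da} = \int_{0}^{\infty} - \frac{2 a}{3 \left(a^{2} + t^{2}\right)^{2}} \, dt = - \frac{\pi}{6 a^{2}},$$
so $\int_{0}^{\infty} \frac{1}{3 \left(a^{2} + t^{2}\right)^{2}} \, dt = \frac{\pi}{12 a^{3}}$.

Setting $a = \frac{2}{3}$:
$$I = \frac{9 \pi}{32}.$$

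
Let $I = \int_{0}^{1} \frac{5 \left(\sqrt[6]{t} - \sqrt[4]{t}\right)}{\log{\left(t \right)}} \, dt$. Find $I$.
$\log{\left(\frac{537824}{759375} \right)}$

Replace the exponent $\frac{1}{6}$ by a parameter $a$: let $I(a) = \int_{0}^{1} \frac{5 \left(- \sqrt[4]{t} + t^{a}\right)}{\log{\left(t \right)}} \, dt$.

Since $\dfrac{\partial}{\partial a}\,t^{a} = t^{a} \ln t$, the $\ln t$ in the denominator cancels and
$$\frac{dI}{da} = \int_{0}^{1} 5 t^{a} \, dt = 5 \left[\frac{t^{a+1}}{a+1}\right]_0^1 = \frac{5}{a + 1}.$$

Integrating with respect to $a$ gives $I(a) = \log{\left(\frac{1024 \left(a + 1\right)^{5}}{3125} \right)} + C$.

At $a = \frac{1}{4}$ the integrand is identically $0$, so $I(\frac{1}{4}) = 0$. The closed form gives $0$, hence $C = 0$.

Setting $a = \frac{1}{6}$:
$$I = \log{\left(\frac{537824}{759375} \right)}.$$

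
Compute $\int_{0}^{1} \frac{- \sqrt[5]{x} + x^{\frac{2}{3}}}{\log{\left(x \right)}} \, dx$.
$- \log{\left(\frac{18}{25} \right)}$

Consider the one-parameter family: let $I(a) = \int_{0}^{1} \frac{x^{\frac{2}{3}} - x^{a}}{\log{\left(x \right)}} \, dx$.

Since $\dfrac{\partial}{\partial a}\,x^{a} = x^{a} \ln x$, the $\ln x$ in the denominator cancels and
$$\frac{dI}{da} = \int_{0}^{1} -1 x^{a} \, dx = -1 \left[\frac{x^{a+1}}{a+1}\right]_0^1 = - \frac{1}{a + 1}.$$

Integrating with respect to $a$ gives $I(a) = - \log{\left(\frac{3 a}{5} + \frac{3}{5} \right)} + C$.

At $a = \frac{2}{3}$ the integrand is identically $0$, so $I(\frac{2}{3}) = 0$. The closed form gives $0$, hence $C = 0$.

Setting $a = \frac{1}{5}$:
$$I = - \log{\left(\frac{18}{25} \right)}.$$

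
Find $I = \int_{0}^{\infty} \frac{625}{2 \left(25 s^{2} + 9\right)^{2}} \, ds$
$\frac{125 \pi}{216}$

Recall the elementary integral
$$J(a) = \int_{0}^{\infty} \frac{1}{2 \left(a^{2} + s^{2}\right)} \, ds = \frac{\pi}{4 a}.$$

Differentiating under the integral sign with respect to $a$,
$$\frac{dJ}{da} = \int_{0}^{\infty} - \frac{a}{\left(a^{2} + s^{2}\right)^{2}} \, ds = - \frac{\pi}{4 a^{2}},$$
so $\int_{0}^{\infty} \frac{1}{2 \left(a^{2} + s^{2}\right)^{2}} \, ds = \frac{\pi}{8 a^{3}}$.

Setting $a = \frac{3}{5}$:
$$I = \frac{125 \pi}{216}.$$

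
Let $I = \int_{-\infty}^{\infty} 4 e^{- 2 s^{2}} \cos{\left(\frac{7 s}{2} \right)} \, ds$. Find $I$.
$\frac{2 \sqrt{2} \sqrt{\pi}}{e^{\frac{49}{32}}}$

Treat the cosine frequency as a parameter and define $I(b) = \int_{-\infty}^{\infty} 4 e^{- 2 s^{2}} \cos{\left(b s \right)} \, ds$.

Differentiating under the integral sign,
$$I'(b) = \int_{-\infty}^{\infty} - 4 s e^{- 2 s^{2}} \sin{\left(b s \right)} \, ds.$$

Integrate $\int_{-\infty}^{\infty} s \sin(b s)\, e^{- 2 s^{2}}\, ds$ by parts with $u = \sin(b s)$ and $dv = s\, e^{- 2 s^{2}}\, ds$, giving $v = - \frac{e^{- 2 s^{2}}}{4}$. The boundary term vanishes and
$$\int_{-\infty}^{\infty} s \sin(b s)\, e^{- 2 s^{2}}\, ds = \frac{b}{4} \int_{-\infty}^{\infty} \cos(b s)\, e^{- 2 s^{2}}\, ds,$$
so $I'(b) = - \frac{b}{4}\, I(b)$.

This is a separable first-order ODE; solving with the initial condition $I(0) = \int_{-\infty}^{\infty} 4 e^{- 2 s^{2}}\,ds = 2 \sqrt{2} \sqrt{\pi}$ gives
$$I(b) = 2 \sqrt{2} \sqrt{\pi} e^{- \frac{b^{2}}{8}}.$$

Setting $b = \frac{7}{2}$:
$$I = \frac{2 \sqrt{2} \sqrt{\pi}}{e^{\frac{49}{32}}}.$$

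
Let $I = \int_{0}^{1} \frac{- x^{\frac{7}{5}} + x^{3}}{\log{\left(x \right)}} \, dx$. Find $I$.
$\log{\left(\frac{5}{3} \right)}$

Consider the one-parameter family: let $I(a) = \int_{0}^{1} \frac{- x^{\frac{7}{5}} + x^{a}}{\log{\left(x \right)}} \, dx$.

Since $\dfrac{\partial}{\partial a}\,x^{a} = x^{a} \ln x$, the $\ln x$ in the denominator cancels and
$$\frac{dI}{da} = \int_{0}^{1} x^{a} \, dx = \left[\frac{x^{a+1}}{a+1}\right]_0^1 = \frac{1}{a + 1}.$$

Integrating with respect to $a$ gives $I(a) = \log{\left(\frac{5 a}{12} + \frac{5}{12} \right)} + C$.

At $a = \frac{7}{5}$ the integrand is identically $0$, so $I(\frac{7}{5}) = 0$. The closed form gives $0$, hence $C = 0$.

Setting $a = 3$:
$$I = \log{\left(\frac{5}{3} \right)}.$$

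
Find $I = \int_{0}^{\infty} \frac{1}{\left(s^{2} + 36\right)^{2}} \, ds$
$\frac{\pi}{864}$

Begin with the known result
$$J(a) = \int_{0}^{\infty} \frac{1}{a^{2} + s^{2}} \, ds = \frac{\pi}{2 a}.$$

Differentiating under the integral sign with respect to $a$,
$$\frac{dJ}{da} = \int_{0}^{\infty} - \frac{2 a}{\left(a^{2} + s^{2}\right)^{2}} \, ds = - \frac{\pi}{2 a^{2}},$$
so $\int_{0}^{\infty} \frac{1}{\left(a^{2} + s^{2}\right)^{2}} \, ds = \frac{\pi}{4 a^{3}}$.

Setting $a = 6$:
$$I = \frac{\pi}{864}.$$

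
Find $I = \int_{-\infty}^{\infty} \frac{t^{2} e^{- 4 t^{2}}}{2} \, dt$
$\frac{\sqrt{\pi}}{32}$

Begin with the known integral
$$J(a) = \int_{-\infty}^{\infty} \frac{e^{- a t^{2}}}{2} \, dt = \frac{\sqrt{\pi}}{2 \sqrt{a}}.$$

Differentiating under the integral sign brings down a factor of $(-t^2)$:
$$\frac{dJ}{da} = \int_{-\infty}^{\infty} - \frac{t^{2} e^{- a t^{2}}}{2} \, dt = - \frac{\sqrt{\pi}}{4 a^{\frac{3}{2}}}.$$

The integral on the left is $-I$, so $I = \frac{\sqrt{\pi}}{4 a^{\frac{3}{2}}}$.

Setting $a = 4$:
$$I = \frac{\sqrt{\pi}}{32}.$$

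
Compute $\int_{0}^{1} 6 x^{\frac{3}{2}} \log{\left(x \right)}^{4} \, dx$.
$\frac{4608}{3125}$

Start from the elementary integral
$$J(a) = \int_{0}^{1} 6 x^{a} \, dx = \frac{6}{a + 1}.$$

Differentiating under the integral sign brings down a factor of $\ln x$:
$$\frac{dJ}{da} = \int_{0}^{1} 6 x^{a} \log{\left(x \right)} \, dx = - \frac{6}{\left(a + 1\right)^{2}}.$$

Repeating $4$ times in total — each differentiation brings down another $\ln x$ — gives
$$\frac{d^{4}J}{da^{4}} = \int_{0}^{1} 6 x^{a} \log{\left(x \right)}^{4} \, dx = \frac{144}{\left(a + 1\right)^{5}},$$
and the integrand here is exactly the target integrand, so $I = \frac{144}{\left(a + 1\right)^{5}}$.

Setting $a = \frac{3}{2}$:
$$I = \frac{4608}{3125}.$$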